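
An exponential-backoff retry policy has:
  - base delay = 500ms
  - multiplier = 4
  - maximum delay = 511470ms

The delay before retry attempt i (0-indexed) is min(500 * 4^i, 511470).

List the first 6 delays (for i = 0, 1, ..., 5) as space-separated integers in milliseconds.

Answer: 500 2000 8000 32000 128000 511470

Derivation:
Computing each delay:
  i=0: min(500*4^0, 511470) = 500
  i=1: min(500*4^1, 511470) = 2000
  i=2: min(500*4^2, 511470) = 8000
  i=3: min(500*4^3, 511470) = 32000
  i=4: min(500*4^4, 511470) = 128000
  i=5: min(500*4^5, 511470) = 511470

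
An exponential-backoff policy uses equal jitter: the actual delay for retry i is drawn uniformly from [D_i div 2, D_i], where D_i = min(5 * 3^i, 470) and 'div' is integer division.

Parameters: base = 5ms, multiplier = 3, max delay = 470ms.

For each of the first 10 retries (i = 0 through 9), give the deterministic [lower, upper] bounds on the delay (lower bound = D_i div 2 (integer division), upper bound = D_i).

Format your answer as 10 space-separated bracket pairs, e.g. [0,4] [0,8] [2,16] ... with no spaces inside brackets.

Computing bounds per retry:
  i=0: D_i=min(5*3^0,470)=5, bounds=[2,5]
  i=1: D_i=min(5*3^1,470)=15, bounds=[7,15]
  i=2: D_i=min(5*3^2,470)=45, bounds=[22,45]
  i=3: D_i=min(5*3^3,470)=135, bounds=[67,135]
  i=4: D_i=min(5*3^4,470)=405, bounds=[202,405]
  i=5: D_i=min(5*3^5,470)=470, bounds=[235,470]
  i=6: D_i=min(5*3^6,470)=470, bounds=[235,470]
  i=7: D_i=min(5*3^7,470)=470, bounds=[235,470]
  i=8: D_i=min(5*3^8,470)=470, bounds=[235,470]
  i=9: D_i=min(5*3^9,470)=470, bounds=[235,470]

Answer: [2,5] [7,15] [22,45] [67,135] [202,405] [235,470] [235,470] [235,470] [235,470] [235,470]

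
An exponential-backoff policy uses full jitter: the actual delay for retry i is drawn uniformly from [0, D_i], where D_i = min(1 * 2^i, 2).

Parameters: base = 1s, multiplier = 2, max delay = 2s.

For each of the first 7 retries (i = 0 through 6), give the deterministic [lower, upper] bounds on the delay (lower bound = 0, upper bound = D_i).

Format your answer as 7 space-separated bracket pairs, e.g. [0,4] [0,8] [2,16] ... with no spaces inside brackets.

Computing bounds per retry:
  i=0: D_i=min(1*2^0,2)=1, bounds=[0,1]
  i=1: D_i=min(1*2^1,2)=2, bounds=[0,2]
  i=2: D_i=min(1*2^2,2)=2, bounds=[0,2]
  i=3: D_i=min(1*2^3,2)=2, bounds=[0,2]
  i=4: D_i=min(1*2^4,2)=2, bounds=[0,2]
  i=5: D_i=min(1*2^5,2)=2, bounds=[0,2]
  i=6: D_i=min(1*2^6,2)=2, bounds=[0,2]

Answer: [0,1] [0,2] [0,2] [0,2] [0,2] [0,2] [0,2]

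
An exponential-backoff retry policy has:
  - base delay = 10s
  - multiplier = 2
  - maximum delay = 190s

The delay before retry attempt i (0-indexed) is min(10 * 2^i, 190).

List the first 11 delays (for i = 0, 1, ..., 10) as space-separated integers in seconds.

Answer: 10 20 40 80 160 190 190 190 190 190 190

Derivation:
Computing each delay:
  i=0: min(10*2^0, 190) = 10
  i=1: min(10*2^1, 190) = 20
  i=2: min(10*2^2, 190) = 40
  i=3: min(10*2^3, 190) = 80
  i=4: min(10*2^4, 190) = 160
  i=5: min(10*2^5, 190) = 190
  i=6: min(10*2^6, 190) = 190
  i=7: min(10*2^7, 190) = 190
  i=8: min(10*2^8, 190) = 190
  i=9: min(10*2^9, 190) = 190
  i=10: min(10*2^10, 190) = 190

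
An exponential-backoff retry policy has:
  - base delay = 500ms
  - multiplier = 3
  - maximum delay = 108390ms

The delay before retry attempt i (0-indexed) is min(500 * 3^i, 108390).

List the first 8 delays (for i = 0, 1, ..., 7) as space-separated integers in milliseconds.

Computing each delay:
  i=0: min(500*3^0, 108390) = 500
  i=1: min(500*3^1, 108390) = 1500
  i=2: min(500*3^2, 108390) = 4500
  i=3: min(500*3^3, 108390) = 13500
  i=4: min(500*3^4, 108390) = 40500
  i=5: min(500*3^5, 108390) = 108390
  i=6: min(500*3^6, 108390) = 108390
  i=7: min(500*3^7, 108390) = 108390

Answer: 500 1500 4500 13500 40500 108390 108390 108390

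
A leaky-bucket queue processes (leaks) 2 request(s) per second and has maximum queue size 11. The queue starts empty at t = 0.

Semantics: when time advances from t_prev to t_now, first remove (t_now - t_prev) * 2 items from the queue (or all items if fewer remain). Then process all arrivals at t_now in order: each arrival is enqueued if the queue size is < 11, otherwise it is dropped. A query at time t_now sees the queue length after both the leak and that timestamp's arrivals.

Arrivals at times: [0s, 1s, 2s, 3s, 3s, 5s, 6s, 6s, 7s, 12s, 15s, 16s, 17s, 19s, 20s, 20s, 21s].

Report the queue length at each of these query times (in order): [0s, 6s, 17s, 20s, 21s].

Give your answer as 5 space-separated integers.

Answer: 1 2 1 2 1

Derivation:
Queue lengths at query times:
  query t=0s: backlog = 1
  query t=6s: backlog = 2
  query t=17s: backlog = 1
  query t=20s: backlog = 2
  query t=21s: backlog = 1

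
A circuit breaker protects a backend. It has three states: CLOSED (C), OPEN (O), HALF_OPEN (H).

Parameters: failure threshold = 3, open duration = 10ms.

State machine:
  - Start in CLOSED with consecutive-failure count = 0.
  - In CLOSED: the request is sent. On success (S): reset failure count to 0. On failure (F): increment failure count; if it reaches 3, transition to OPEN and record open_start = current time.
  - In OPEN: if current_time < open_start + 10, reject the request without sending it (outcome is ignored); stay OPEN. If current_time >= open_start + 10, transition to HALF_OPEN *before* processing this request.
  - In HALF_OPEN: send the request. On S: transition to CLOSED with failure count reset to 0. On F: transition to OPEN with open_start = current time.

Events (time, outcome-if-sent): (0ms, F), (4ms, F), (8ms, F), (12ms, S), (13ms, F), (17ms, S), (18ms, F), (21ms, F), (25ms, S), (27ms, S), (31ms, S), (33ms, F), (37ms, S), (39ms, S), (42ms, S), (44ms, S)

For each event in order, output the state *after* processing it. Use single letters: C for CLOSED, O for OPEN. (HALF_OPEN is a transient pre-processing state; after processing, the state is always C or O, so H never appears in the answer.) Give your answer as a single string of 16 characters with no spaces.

Answer: CCOOOOOOOOCCCCCC

Derivation:
State after each event:
  event#1 t=0ms outcome=F: state=CLOSED
  event#2 t=4ms outcome=F: state=CLOSED
  event#3 t=8ms outcome=F: state=OPEN
  event#4 t=12ms outcome=S: state=OPEN
  event#5 t=13ms outcome=F: state=OPEN
  event#6 t=17ms outcome=S: state=OPEN
  event#7 t=18ms outcome=F: state=OPEN
  event#8 t=21ms outcome=F: state=OPEN
  event#9 t=25ms outcome=S: state=OPEN
  event#10 t=27ms outcome=S: state=OPEN
  event#11 t=31ms outcome=S: state=CLOSED
  event#12 t=33ms outcome=F: state=CLOSED
  event#13 t=37ms outcome=S: state=CLOSED
  event#14 t=39ms outcome=S: state=CLOSED
  event#15 t=42ms outcome=S: state=CLOSED
  event#16 t=44ms outcome=S: state=CLOSED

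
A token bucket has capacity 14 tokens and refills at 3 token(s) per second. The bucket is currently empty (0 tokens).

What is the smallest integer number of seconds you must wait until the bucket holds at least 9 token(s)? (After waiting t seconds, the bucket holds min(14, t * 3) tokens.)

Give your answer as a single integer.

Need t * 3 >= 9, so t >= 9/3.
Smallest integer t = ceil(9/3) = 3.

Answer: 3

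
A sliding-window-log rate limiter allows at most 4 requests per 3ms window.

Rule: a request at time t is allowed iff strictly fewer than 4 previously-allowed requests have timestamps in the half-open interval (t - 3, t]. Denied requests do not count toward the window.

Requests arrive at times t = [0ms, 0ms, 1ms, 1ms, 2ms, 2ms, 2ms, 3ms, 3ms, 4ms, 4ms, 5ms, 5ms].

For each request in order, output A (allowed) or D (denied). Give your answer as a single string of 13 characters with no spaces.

Answer: AAAADDDAAAADD

Derivation:
Tracking allowed requests in the window:
  req#1 t=0ms: ALLOW
  req#2 t=0ms: ALLOW
  req#3 t=1ms: ALLOW
  req#4 t=1ms: ALLOW
  req#5 t=2ms: DENY
  req#6 t=2ms: DENY
  req#7 t=2ms: DENY
  req#8 t=3ms: ALLOW
  req#9 t=3ms: ALLOW
  req#10 t=4ms: ALLOW
  req#11 t=4ms: ALLOW
  req#12 t=5ms: DENY
  req#13 t=5ms: DENY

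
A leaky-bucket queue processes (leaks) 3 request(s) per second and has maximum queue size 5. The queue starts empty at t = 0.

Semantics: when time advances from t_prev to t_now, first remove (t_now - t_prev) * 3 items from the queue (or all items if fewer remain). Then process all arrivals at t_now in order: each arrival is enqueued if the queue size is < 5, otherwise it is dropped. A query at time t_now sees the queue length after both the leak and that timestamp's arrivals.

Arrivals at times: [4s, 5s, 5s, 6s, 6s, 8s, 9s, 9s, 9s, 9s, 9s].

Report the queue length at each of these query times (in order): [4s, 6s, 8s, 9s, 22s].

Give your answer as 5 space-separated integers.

Answer: 1 2 1 5 0

Derivation:
Queue lengths at query times:
  query t=4s: backlog = 1
  query t=6s: backlog = 2
  query t=8s: backlog = 1
  query t=9s: backlog = 5
  query t=22s: backlog = 0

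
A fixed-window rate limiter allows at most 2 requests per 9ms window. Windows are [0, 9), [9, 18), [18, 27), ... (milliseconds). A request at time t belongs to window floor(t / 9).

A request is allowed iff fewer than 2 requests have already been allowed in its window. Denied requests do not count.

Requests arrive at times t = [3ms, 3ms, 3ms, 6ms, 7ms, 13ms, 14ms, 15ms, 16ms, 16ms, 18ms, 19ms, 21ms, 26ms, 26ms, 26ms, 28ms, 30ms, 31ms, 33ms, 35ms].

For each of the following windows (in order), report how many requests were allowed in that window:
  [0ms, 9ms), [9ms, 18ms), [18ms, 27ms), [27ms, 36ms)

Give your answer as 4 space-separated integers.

Answer: 2 2 2 2

Derivation:
Processing requests:
  req#1 t=3ms (window 0): ALLOW
  req#2 t=3ms (window 0): ALLOW
  req#3 t=3ms (window 0): DENY
  req#4 t=6ms (window 0): DENY
  req#5 t=7ms (window 0): DENY
  req#6 t=13ms (window 1): ALLOW
  req#7 t=14ms (window 1): ALLOW
  req#8 t=15ms (window 1): DENY
  req#9 t=16ms (window 1): DENY
  req#10 t=16ms (window 1): DENY
  req#11 t=18ms (window 2): ALLOW
  req#12 t=19ms (window 2): ALLOW
  req#13 t=21ms (window 2): DENY
  req#14 t=26ms (window 2): DENY
  req#15 t=26ms (window 2): DENY
  req#16 t=26ms (window 2): DENY
  req#17 t=28ms (window 3): ALLOW
  req#18 t=30ms (window 3): ALLOW
  req#19 t=31ms (window 3): DENY
  req#20 t=33ms (window 3): DENY
  req#21 t=35ms (window 3): DENY

Allowed counts by window: 2 2 2 2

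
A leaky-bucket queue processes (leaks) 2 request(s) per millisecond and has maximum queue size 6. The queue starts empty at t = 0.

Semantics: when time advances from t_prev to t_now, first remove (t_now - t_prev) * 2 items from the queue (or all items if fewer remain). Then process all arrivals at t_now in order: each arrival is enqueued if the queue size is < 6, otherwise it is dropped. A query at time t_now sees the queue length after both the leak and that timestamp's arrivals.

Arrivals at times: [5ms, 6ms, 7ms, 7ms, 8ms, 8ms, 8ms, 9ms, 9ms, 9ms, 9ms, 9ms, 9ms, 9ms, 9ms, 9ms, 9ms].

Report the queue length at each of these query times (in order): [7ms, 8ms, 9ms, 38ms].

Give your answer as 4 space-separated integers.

Queue lengths at query times:
  query t=7ms: backlog = 2
  query t=8ms: backlog = 3
  query t=9ms: backlog = 6
  query t=38ms: backlog = 0

Answer: 2 3 6 0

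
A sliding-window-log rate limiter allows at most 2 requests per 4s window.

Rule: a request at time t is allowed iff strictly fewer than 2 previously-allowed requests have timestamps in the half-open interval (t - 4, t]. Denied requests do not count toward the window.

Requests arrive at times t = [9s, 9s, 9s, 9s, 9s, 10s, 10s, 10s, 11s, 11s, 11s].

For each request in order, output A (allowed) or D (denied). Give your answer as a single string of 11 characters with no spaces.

Answer: AADDDDDDDDD

Derivation:
Tracking allowed requests in the window:
  req#1 t=9s: ALLOW
  req#2 t=9s: ALLOW
  req#3 t=9s: DENY
  req#4 t=9s: DENY
  req#5 t=9s: DENY
  req#6 t=10s: DENY
  req#7 t=10s: DENY
  req#8 t=10s: DENY
  req#9 t=11s: DENY
  req#10 t=11s: DENY
  req#11 t=11s: DENY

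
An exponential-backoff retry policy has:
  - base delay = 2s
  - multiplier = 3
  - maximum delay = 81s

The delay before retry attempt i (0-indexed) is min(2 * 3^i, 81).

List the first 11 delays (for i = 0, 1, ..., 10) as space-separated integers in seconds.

Computing each delay:
  i=0: min(2*3^0, 81) = 2
  i=1: min(2*3^1, 81) = 6
  i=2: min(2*3^2, 81) = 18
  i=3: min(2*3^3, 81) = 54
  i=4: min(2*3^4, 81) = 81
  i=5: min(2*3^5, 81) = 81
  i=6: min(2*3^6, 81) = 81
  i=7: min(2*3^7, 81) = 81
  i=8: min(2*3^8, 81) = 81
  i=9: min(2*3^9, 81) = 81
  i=10: min(2*3^10, 81) = 81

Answer: 2 6 18 54 81 81 81 81 81 81 81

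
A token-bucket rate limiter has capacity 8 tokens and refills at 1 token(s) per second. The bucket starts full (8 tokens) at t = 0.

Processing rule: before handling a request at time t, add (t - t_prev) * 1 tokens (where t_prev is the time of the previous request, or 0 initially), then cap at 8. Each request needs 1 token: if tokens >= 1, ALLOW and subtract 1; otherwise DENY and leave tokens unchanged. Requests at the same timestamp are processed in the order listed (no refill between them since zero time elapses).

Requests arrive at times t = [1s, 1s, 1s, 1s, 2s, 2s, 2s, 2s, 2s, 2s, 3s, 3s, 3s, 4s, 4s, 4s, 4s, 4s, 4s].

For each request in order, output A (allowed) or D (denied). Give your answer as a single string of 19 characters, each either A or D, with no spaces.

Simulating step by step:
  req#1 t=1s: ALLOW
  req#2 t=1s: ALLOW
  req#3 t=1s: ALLOW
  req#4 t=1s: ALLOW
  req#5 t=2s: ALLOW
  req#6 t=2s: ALLOW
  req#7 t=2s: ALLOW
  req#8 t=2s: ALLOW
  req#9 t=2s: ALLOW
  req#10 t=2s: DENY
  req#11 t=3s: ALLOW
  req#12 t=3s: DENY
  req#13 t=3s: DENY
  req#14 t=4s: ALLOW
  req#15 t=4s: DENY
  req#16 t=4s: DENY
  req#17 t=4s: DENY
  req#18 t=4s: DENY
  req#19 t=4s: DENY

Answer: AAAAAAAAADADDADDDDD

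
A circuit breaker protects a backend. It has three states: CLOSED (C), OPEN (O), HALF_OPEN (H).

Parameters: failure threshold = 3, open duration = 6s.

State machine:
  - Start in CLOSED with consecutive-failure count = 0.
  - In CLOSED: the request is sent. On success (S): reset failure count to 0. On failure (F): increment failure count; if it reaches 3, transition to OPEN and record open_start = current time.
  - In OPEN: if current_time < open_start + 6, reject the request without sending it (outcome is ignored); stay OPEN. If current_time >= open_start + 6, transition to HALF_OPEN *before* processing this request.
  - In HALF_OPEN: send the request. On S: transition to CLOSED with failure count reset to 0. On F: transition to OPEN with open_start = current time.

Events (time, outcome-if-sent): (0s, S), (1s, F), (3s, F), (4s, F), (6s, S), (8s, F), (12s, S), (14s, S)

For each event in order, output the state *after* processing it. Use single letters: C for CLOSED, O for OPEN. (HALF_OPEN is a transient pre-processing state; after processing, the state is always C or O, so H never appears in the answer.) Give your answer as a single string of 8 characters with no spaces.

State after each event:
  event#1 t=0s outcome=S: state=CLOSED
  event#2 t=1s outcome=F: state=CLOSED
  event#3 t=3s outcome=F: state=CLOSED
  event#4 t=4s outcome=F: state=OPEN
  event#5 t=6s outcome=S: state=OPEN
  event#6 t=8s outcome=F: state=OPEN
  event#7 t=12s outcome=S: state=CLOSED
  event#8 t=14s outcome=S: state=CLOSED

Answer: CCCOOOCC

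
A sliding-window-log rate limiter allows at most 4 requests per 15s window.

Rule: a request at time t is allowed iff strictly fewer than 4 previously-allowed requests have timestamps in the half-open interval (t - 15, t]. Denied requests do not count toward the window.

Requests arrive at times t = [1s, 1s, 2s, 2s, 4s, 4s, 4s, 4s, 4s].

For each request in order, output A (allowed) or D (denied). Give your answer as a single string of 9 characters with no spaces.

Tracking allowed requests in the window:
  req#1 t=1s: ALLOW
  req#2 t=1s: ALLOW
  req#3 t=2s: ALLOW
  req#4 t=2s: ALLOW
  req#5 t=4s: DENY
  req#6 t=4s: DENY
  req#7 t=4s: DENY
  req#8 t=4s: DENY
  req#9 t=4s: DENY

Answer: AAAADDDDD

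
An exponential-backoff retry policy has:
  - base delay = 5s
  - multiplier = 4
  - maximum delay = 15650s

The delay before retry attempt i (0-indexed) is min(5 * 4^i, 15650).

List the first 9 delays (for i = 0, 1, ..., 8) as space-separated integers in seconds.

Answer: 5 20 80 320 1280 5120 15650 15650 15650

Derivation:
Computing each delay:
  i=0: min(5*4^0, 15650) = 5
  i=1: min(5*4^1, 15650) = 20
  i=2: min(5*4^2, 15650) = 80
  i=3: min(5*4^3, 15650) = 320
  i=4: min(5*4^4, 15650) = 1280
  i=5: min(5*4^5, 15650) = 5120
  i=6: min(5*4^6, 15650) = 15650
  i=7: min(5*4^7, 15650) = 15650
  i=8: min(5*4^8, 15650) = 15650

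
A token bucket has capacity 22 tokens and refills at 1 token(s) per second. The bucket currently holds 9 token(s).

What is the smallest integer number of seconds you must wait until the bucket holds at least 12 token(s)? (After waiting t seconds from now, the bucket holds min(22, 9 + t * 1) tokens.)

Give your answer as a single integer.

Need 9 + t * 1 >= 12, so t >= 3/1.
Smallest integer t = ceil(3/1) = 3.

Answer: 3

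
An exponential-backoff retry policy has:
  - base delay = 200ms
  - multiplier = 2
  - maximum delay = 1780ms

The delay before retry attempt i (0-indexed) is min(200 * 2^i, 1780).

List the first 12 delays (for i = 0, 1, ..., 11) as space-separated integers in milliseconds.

Computing each delay:
  i=0: min(200*2^0, 1780) = 200
  i=1: min(200*2^1, 1780) = 400
  i=2: min(200*2^2, 1780) = 800
  i=3: min(200*2^3, 1780) = 1600
  i=4: min(200*2^4, 1780) = 1780
  i=5: min(200*2^5, 1780) = 1780
  i=6: min(200*2^6, 1780) = 1780
  i=7: min(200*2^7, 1780) = 1780
  i=8: min(200*2^8, 1780) = 1780
  i=9: min(200*2^9, 1780) = 1780
  i=10: min(200*2^10, 1780) = 1780
  i=11: min(200*2^11, 1780) = 1780

Answer: 200 400 800 1600 1780 1780 1780 1780 1780 1780 1780 1780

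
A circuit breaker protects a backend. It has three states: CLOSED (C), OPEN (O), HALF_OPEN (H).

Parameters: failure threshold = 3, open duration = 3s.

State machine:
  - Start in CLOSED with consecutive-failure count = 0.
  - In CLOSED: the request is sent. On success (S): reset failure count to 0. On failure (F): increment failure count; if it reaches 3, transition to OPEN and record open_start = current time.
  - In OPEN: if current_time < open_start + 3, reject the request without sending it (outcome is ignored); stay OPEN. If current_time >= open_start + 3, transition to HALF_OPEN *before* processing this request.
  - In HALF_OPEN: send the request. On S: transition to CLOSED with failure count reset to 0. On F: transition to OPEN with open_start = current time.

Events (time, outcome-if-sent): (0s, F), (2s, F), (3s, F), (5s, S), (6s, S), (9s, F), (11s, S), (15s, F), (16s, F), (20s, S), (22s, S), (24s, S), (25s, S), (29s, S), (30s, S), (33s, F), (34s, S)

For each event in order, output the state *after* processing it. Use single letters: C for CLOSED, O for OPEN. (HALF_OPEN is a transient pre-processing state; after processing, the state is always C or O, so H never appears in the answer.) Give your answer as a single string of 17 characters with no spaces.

Answer: CCOOCCCCCCCCCCCCC

Derivation:
State after each event:
  event#1 t=0s outcome=F: state=CLOSED
  event#2 t=2s outcome=F: state=CLOSED
  event#3 t=3s outcome=F: state=OPEN
  event#4 t=5s outcome=S: state=OPEN
  event#5 t=6s outcome=S: state=CLOSED
  event#6 t=9s outcome=F: state=CLOSED
  event#7 t=11s outcome=S: state=CLOSED
  event#8 t=15s outcome=F: state=CLOSED
  event#9 t=16s outcome=F: state=CLOSED
  event#10 t=20s outcome=S: state=CLOSED
  event#11 t=22s outcome=S: state=CLOSED
  event#12 t=24s outcome=S: state=CLOSED
  event#13 t=25s outcome=S: state=CLOSED
  event#14 t=29s outcome=S: state=CLOSED
  event#15 t=30s outcome=S: state=CLOSED
  event#16 t=33s outcome=F: state=CLOSED
  event#17 t=34s outcome=S: state=CLOSED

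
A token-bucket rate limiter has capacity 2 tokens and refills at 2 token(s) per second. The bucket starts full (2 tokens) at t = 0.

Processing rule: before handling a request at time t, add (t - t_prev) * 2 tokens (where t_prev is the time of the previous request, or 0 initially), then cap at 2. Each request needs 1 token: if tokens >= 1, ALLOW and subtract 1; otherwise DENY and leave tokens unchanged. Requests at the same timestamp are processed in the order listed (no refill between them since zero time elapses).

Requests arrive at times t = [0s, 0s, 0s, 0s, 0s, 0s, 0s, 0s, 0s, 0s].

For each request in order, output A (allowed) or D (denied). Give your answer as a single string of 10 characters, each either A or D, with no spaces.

Answer: AADDDDDDDD

Derivation:
Simulating step by step:
  req#1 t=0s: ALLOW
  req#2 t=0s: ALLOW
  req#3 t=0s: DENY
  req#4 t=0s: DENY
  req#5 t=0s: DENY
  req#6 t=0s: DENY
  req#7 t=0s: DENY
  req#8 t=0s: DENY
  req#9 t=0s: DENY
  req#10 t=0s: DENY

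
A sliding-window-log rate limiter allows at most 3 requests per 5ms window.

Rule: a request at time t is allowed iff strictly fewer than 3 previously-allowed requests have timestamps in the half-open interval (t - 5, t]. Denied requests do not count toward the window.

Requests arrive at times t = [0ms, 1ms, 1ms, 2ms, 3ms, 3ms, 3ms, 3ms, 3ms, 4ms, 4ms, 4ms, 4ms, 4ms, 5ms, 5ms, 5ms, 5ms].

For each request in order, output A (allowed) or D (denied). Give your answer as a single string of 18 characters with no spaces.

Tracking allowed requests in the window:
  req#1 t=0ms: ALLOW
  req#2 t=1ms: ALLOW
  req#3 t=1ms: ALLOW
  req#4 t=2ms: DENY
  req#5 t=3ms: DENY
  req#6 t=3ms: DENY
  req#7 t=3ms: DENY
  req#8 t=3ms: DENY
  req#9 t=3ms: DENY
  req#10 t=4ms: DENY
  req#11 t=4ms: DENY
  req#12 t=4ms: DENY
  req#13 t=4ms: DENY
  req#14 t=4ms: DENY
  req#15 t=5ms: ALLOW
  req#16 t=5ms: DENY
  req#17 t=5ms: DENY
  req#18 t=5ms: DENY

Answer: AAADDDDDDDDDDDADDD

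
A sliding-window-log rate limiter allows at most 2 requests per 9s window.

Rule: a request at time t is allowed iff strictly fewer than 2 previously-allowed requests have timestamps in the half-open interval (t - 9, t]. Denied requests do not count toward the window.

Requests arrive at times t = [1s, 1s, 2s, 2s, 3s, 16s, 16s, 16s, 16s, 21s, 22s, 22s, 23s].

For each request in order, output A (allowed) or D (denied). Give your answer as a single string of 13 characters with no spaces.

Tracking allowed requests in the window:
  req#1 t=1s: ALLOW
  req#2 t=1s: ALLOW
  req#3 t=2s: DENY
  req#4 t=2s: DENY
  req#5 t=3s: DENY
  req#6 t=16s: ALLOW
  req#7 t=16s: ALLOW
  req#8 t=16s: DENY
  req#9 t=16s: DENY
  req#10 t=21s: DENY
  req#11 t=22s: DENY
  req#12 t=22s: DENY
  req#13 t=23s: DENY

Answer: AADDDAADDDDDD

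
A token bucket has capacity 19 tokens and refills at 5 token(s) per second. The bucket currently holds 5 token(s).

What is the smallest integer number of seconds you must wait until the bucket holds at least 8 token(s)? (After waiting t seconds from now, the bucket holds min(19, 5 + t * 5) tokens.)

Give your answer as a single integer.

Answer: 1

Derivation:
Need 5 + t * 5 >= 8, so t >= 3/5.
Smallest integer t = ceil(3/5) = 1.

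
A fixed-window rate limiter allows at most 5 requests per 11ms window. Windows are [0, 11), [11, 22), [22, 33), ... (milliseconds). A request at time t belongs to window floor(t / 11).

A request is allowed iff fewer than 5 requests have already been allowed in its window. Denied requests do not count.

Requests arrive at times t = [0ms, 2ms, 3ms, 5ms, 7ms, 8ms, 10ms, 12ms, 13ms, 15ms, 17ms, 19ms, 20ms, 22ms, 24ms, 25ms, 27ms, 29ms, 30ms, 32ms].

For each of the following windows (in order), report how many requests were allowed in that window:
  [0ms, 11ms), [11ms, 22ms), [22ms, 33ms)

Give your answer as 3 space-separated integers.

Processing requests:
  req#1 t=0ms (window 0): ALLOW
  req#2 t=2ms (window 0): ALLOW
  req#3 t=3ms (window 0): ALLOW
  req#4 t=5ms (window 0): ALLOW
  req#5 t=7ms (window 0): ALLOW
  req#6 t=8ms (window 0): DENY
  req#7 t=10ms (window 0): DENY
  req#8 t=12ms (window 1): ALLOW
  req#9 t=13ms (window 1): ALLOW
  req#10 t=15ms (window 1): ALLOW
  req#11 t=17ms (window 1): ALLOW
  req#12 t=19ms (window 1): ALLOW
  req#13 t=20ms (window 1): DENY
  req#14 t=22ms (window 2): ALLOW
  req#15 t=24ms (window 2): ALLOW
  req#16 t=25ms (window 2): ALLOW
  req#17 t=27ms (window 2): ALLOW
  req#18 t=29ms (window 2): ALLOW
  req#19 t=30ms (window 2): DENY
  req#20 t=32ms (window 2): DENY

Allowed counts by window: 5 5 5

Answer: 5 5 5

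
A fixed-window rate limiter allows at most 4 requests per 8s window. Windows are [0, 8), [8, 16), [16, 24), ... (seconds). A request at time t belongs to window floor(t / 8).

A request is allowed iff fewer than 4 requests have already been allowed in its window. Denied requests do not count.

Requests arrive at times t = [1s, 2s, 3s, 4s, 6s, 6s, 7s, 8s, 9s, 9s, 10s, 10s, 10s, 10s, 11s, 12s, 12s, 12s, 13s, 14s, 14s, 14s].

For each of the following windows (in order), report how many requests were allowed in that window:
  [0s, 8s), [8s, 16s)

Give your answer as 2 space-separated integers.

Processing requests:
  req#1 t=1s (window 0): ALLOW
  req#2 t=2s (window 0): ALLOW
  req#3 t=3s (window 0): ALLOW
  req#4 t=4s (window 0): ALLOW
  req#5 t=6s (window 0): DENY
  req#6 t=6s (window 0): DENY
  req#7 t=7s (window 0): DENY
  req#8 t=8s (window 1): ALLOW
  req#9 t=9s (window 1): ALLOW
  req#10 t=9s (window 1): ALLOW
  req#11 t=10s (window 1): ALLOW
  req#12 t=10s (window 1): DENY
  req#13 t=10s (window 1): DENY
  req#14 t=10s (window 1): DENY
  req#15 t=11s (window 1): DENY
  req#16 t=12s (window 1): DENY
  req#17 t=12s (window 1): DENY
  req#18 t=12s (window 1): DENY
  req#19 t=13s (window 1): DENY
  req#20 t=14s (window 1): DENY
  req#21 t=14s (window 1): DENY
  req#22 t=14s (window 1): DENY

Allowed counts by window: 4 4

Answer: 4 4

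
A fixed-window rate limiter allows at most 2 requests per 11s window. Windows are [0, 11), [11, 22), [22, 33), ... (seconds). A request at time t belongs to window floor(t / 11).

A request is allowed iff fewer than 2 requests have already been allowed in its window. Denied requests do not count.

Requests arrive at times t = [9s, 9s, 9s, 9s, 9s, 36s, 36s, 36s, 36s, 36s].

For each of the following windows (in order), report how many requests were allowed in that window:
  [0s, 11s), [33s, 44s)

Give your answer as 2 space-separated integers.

Processing requests:
  req#1 t=9s (window 0): ALLOW
  req#2 t=9s (window 0): ALLOW
  req#3 t=9s (window 0): DENY
  req#4 t=9s (window 0): DENY
  req#5 t=9s (window 0): DENY
  req#6 t=36s (window 3): ALLOW
  req#7 t=36s (window 3): ALLOW
  req#8 t=36s (window 3): DENY
  req#9 t=36s (window 3): DENY
  req#10 t=36s (window 3): DENY

Allowed counts by window: 2 2

Answer: 2 2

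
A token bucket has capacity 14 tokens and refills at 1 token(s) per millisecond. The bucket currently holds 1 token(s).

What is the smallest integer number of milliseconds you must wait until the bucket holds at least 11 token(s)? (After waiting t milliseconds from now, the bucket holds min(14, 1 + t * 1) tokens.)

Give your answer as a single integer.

Answer: 10

Derivation:
Need 1 + t * 1 >= 11, so t >= 10/1.
Smallest integer t = ceil(10/1) = 10.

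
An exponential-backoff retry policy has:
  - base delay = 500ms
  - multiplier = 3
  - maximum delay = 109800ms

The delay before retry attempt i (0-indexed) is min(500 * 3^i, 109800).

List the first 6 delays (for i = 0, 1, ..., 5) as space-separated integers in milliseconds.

Computing each delay:
  i=0: min(500*3^0, 109800) = 500
  i=1: min(500*3^1, 109800) = 1500
  i=2: min(500*3^2, 109800) = 4500
  i=3: min(500*3^3, 109800) = 13500
  i=4: min(500*3^4, 109800) = 40500
  i=5: min(500*3^5, 109800) = 109800

Answer: 500 1500 4500 13500 40500 109800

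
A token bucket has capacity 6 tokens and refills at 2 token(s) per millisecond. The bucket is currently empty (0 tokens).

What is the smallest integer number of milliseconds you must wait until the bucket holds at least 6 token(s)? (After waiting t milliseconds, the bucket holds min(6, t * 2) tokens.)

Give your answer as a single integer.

Need t * 2 >= 6, so t >= 6/2.
Smallest integer t = ceil(6/2) = 3.

Answer: 3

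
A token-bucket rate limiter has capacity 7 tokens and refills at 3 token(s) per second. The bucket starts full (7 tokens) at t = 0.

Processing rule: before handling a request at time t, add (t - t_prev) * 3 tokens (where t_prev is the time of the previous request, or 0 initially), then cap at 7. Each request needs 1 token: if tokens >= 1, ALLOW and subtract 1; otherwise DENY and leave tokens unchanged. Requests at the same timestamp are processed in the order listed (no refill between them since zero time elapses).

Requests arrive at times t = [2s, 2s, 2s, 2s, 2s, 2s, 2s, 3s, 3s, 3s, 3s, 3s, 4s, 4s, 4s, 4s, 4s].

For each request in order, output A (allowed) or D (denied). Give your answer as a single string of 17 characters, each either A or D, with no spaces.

Answer: AAAAAAAAAADDAAADD

Derivation:
Simulating step by step:
  req#1 t=2s: ALLOW
  req#2 t=2s: ALLOW
  req#3 t=2s: ALLOW
  req#4 t=2s: ALLOW
  req#5 t=2s: ALLOW
  req#6 t=2s: ALLOW
  req#7 t=2s: ALLOW
  req#8 t=3s: ALLOW
  req#9 t=3s: ALLOW
  req#10 t=3s: ALLOW
  req#11 t=3s: DENY
  req#12 t=3s: DENY
  req#13 t=4s: ALLOW
  req#14 t=4s: ALLOW
  req#15 t=4s: ALLOW
  req#16 t=4s: DENY
  req#17 t=4s: DENY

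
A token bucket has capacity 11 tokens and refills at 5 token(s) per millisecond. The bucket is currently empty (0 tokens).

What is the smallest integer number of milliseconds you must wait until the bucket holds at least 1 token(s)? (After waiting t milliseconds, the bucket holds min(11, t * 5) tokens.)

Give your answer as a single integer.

Answer: 1

Derivation:
Need t * 5 >= 1, so t >= 1/5.
Smallest integer t = ceil(1/5) = 1.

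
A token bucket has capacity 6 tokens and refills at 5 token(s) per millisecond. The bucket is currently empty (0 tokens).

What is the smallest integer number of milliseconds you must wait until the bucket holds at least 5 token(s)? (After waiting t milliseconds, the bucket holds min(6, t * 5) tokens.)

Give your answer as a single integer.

Need t * 5 >= 5, so t >= 5/5.
Smallest integer t = ceil(5/5) = 1.

Answer: 1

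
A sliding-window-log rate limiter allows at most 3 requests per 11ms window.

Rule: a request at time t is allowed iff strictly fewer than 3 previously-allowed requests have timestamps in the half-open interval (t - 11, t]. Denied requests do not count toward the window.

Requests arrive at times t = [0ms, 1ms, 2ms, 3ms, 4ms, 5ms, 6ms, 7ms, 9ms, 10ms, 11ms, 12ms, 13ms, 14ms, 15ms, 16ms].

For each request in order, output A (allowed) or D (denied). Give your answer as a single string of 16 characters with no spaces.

Tracking allowed requests in the window:
  req#1 t=0ms: ALLOW
  req#2 t=1ms: ALLOW
  req#3 t=2ms: ALLOW
  req#4 t=3ms: DENY
  req#5 t=4ms: DENY
  req#6 t=5ms: DENY
  req#7 t=6ms: DENY
  req#8 t=7ms: DENY
  req#9 t=9ms: DENY
  req#10 t=10ms: DENY
  req#11 t=11ms: ALLOW
  req#12 t=12ms: ALLOW
  req#13 t=13ms: ALLOW
  req#14 t=14ms: DENY
  req#15 t=15ms: DENY
  req#16 t=16ms: DENY

Answer: AAADDDDDDDAAADDD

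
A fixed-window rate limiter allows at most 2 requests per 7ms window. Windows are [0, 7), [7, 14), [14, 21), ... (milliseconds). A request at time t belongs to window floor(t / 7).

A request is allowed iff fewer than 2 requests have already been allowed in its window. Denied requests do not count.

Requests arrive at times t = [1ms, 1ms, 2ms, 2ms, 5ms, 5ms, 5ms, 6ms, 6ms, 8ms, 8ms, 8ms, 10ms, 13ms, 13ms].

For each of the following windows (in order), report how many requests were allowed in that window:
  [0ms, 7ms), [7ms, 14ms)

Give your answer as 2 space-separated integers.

Processing requests:
  req#1 t=1ms (window 0): ALLOW
  req#2 t=1ms (window 0): ALLOW
  req#3 t=2ms (window 0): DENY
  req#4 t=2ms (window 0): DENY
  req#5 t=5ms (window 0): DENY
  req#6 t=5ms (window 0): DENY
  req#7 t=5ms (window 0): DENY
  req#8 t=6ms (window 0): DENY
  req#9 t=6ms (window 0): DENY
  req#10 t=8ms (window 1): ALLOW
  req#11 t=8ms (window 1): ALLOW
  req#12 t=8ms (window 1): DENY
  req#13 t=10ms (window 1): DENY
  req#14 t=13ms (window 1): DENY
  req#15 t=13ms (window 1): DENY

Allowed counts by window: 2 2

Answer: 2 2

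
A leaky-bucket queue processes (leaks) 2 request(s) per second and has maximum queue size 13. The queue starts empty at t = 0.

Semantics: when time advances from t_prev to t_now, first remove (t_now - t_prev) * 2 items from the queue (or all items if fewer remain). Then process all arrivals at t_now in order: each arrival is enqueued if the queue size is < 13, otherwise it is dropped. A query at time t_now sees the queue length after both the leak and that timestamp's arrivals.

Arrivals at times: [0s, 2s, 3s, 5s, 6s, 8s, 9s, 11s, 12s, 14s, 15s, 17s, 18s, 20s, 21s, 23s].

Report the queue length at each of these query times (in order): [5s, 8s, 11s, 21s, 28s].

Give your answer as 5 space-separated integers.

Queue lengths at query times:
  query t=5s: backlog = 1
  query t=8s: backlog = 1
  query t=11s: backlog = 1
  query t=21s: backlog = 1
  query t=28s: backlog = 0

Answer: 1 1 1 1 0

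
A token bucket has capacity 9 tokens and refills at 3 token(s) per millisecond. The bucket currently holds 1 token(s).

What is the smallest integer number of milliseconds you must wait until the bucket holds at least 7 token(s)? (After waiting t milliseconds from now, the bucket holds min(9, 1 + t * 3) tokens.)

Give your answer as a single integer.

Need 1 + t * 3 >= 7, so t >= 6/3.
Smallest integer t = ceil(6/3) = 2.

Answer: 2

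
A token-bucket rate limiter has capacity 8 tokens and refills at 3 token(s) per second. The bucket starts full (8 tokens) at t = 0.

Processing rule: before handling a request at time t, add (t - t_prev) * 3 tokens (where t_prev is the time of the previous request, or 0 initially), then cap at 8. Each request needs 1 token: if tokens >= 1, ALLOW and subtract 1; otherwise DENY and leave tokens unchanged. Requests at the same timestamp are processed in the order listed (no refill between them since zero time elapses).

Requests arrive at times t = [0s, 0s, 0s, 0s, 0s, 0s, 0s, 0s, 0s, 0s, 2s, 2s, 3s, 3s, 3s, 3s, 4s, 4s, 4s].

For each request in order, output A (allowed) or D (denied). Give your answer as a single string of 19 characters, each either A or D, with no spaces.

Answer: AAAAAAAADDAAAAAAAAA

Derivation:
Simulating step by step:
  req#1 t=0s: ALLOW
  req#2 t=0s: ALLOW
  req#3 t=0s: ALLOW
  req#4 t=0s: ALLOW
  req#5 t=0s: ALLOW
  req#6 t=0s: ALLOW
  req#7 t=0s: ALLOW
  req#8 t=0s: ALLOW
  req#9 t=0s: DENY
  req#10 t=0s: DENY
  req#11 t=2s: ALLOW
  req#12 t=2s: ALLOW
  req#13 t=3s: ALLOW
  req#14 t=3s: ALLOW
  req#15 t=3s: ALLOW
  req#16 t=3s: ALLOW
  req#17 t=4s: ALLOW
  req#18 t=4s: ALLOW
  req#19 t=4s: ALLOW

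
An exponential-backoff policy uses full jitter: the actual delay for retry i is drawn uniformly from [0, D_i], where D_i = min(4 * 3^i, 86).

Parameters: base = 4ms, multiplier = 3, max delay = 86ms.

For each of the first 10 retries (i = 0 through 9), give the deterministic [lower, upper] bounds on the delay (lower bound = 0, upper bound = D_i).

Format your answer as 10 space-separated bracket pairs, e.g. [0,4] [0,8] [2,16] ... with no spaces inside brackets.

Computing bounds per retry:
  i=0: D_i=min(4*3^0,86)=4, bounds=[0,4]
  i=1: D_i=min(4*3^1,86)=12, bounds=[0,12]
  i=2: D_i=min(4*3^2,86)=36, bounds=[0,36]
  i=3: D_i=min(4*3^3,86)=86, bounds=[0,86]
  i=4: D_i=min(4*3^4,86)=86, bounds=[0,86]
  i=5: D_i=min(4*3^5,86)=86, bounds=[0,86]
  i=6: D_i=min(4*3^6,86)=86, bounds=[0,86]
  i=7: D_i=min(4*3^7,86)=86, bounds=[0,86]
  i=8: D_i=min(4*3^8,86)=86, bounds=[0,86]
  i=9: D_i=min(4*3^9,86)=86, bounds=[0,86]

Answer: [0,4] [0,12] [0,36] [0,86] [0,86] [0,86] [0,86] [0,86] [0,86] [0,86]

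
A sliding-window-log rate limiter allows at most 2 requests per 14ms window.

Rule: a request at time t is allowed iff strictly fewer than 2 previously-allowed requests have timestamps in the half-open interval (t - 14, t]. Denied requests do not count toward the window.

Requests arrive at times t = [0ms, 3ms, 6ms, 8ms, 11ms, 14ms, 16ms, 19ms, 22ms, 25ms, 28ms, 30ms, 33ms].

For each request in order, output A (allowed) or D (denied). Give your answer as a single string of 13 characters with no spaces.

Answer: AADDDADADDADA

Derivation:
Tracking allowed requests in the window:
  req#1 t=0ms: ALLOW
  req#2 t=3ms: ALLOW
  req#3 t=6ms: DENY
  req#4 t=8ms: DENY
  req#5 t=11ms: DENY
  req#6 t=14ms: ALLOW
  req#7 t=16ms: DENY
  req#8 t=19ms: ALLOW
  req#9 t=22ms: DENY
  req#10 t=25ms: DENY
  req#11 t=28ms: ALLOW
  req#12 t=30ms: DENY
  req#13 t=33ms: ALLOW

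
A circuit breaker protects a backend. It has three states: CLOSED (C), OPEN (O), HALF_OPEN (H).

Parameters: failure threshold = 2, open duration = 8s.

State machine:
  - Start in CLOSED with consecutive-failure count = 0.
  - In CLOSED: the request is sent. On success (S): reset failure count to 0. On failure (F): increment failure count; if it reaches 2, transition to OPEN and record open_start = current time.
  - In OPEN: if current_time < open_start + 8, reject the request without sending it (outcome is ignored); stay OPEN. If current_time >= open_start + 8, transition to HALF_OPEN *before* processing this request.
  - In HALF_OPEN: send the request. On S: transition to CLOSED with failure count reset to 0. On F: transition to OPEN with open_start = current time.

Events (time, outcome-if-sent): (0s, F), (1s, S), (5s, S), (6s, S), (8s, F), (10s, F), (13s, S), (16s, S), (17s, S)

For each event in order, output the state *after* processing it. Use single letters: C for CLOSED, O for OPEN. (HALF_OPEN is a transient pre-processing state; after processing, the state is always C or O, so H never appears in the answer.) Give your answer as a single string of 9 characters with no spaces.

State after each event:
  event#1 t=0s outcome=F: state=CLOSED
  event#2 t=1s outcome=S: state=CLOSED
  event#3 t=5s outcome=S: state=CLOSED
  event#4 t=6s outcome=S: state=CLOSED
  event#5 t=8s outcome=F: state=CLOSED
  event#6 t=10s outcome=F: state=OPEN
  event#7 t=13s outcome=S: state=OPEN
  event#8 t=16s outcome=S: state=OPEN
  event#9 t=17s outcome=S: state=OPEN

Answer: CCCCCOOOO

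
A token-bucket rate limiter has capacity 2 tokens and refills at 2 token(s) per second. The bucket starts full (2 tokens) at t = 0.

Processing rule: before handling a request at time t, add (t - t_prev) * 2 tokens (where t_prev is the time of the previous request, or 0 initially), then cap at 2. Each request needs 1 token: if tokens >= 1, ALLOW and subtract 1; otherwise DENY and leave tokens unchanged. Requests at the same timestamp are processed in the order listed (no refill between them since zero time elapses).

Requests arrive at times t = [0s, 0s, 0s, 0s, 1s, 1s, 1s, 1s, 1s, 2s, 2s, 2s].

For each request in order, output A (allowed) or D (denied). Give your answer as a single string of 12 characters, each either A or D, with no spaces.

Answer: AADDAADDDAAD

Derivation:
Simulating step by step:
  req#1 t=0s: ALLOW
  req#2 t=0s: ALLOW
  req#3 t=0s: DENY
  req#4 t=0s: DENY
  req#5 t=1s: ALLOW
  req#6 t=1s: ALLOW
  req#7 t=1s: DENY
  req#8 t=1s: DENY
  req#9 t=1s: DENY
  req#10 t=2s: ALLOW
  req#11 t=2s: ALLOW
  req#12 t=2s: DENY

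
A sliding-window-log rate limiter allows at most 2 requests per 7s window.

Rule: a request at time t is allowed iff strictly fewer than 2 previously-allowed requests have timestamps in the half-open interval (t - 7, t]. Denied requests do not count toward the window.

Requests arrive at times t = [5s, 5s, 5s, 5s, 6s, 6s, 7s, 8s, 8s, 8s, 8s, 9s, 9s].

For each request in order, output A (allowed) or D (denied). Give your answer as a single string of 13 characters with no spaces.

Answer: AADDDDDDDDDDD

Derivation:
Tracking allowed requests in the window:
  req#1 t=5s: ALLOW
  req#2 t=5s: ALLOW
  req#3 t=5s: DENY
  req#4 t=5s: DENY
  req#5 t=6s: DENY
  req#6 t=6s: DENY
  req#7 t=7s: DENY
  req#8 t=8s: DENY
  req#9 t=8s: DENY
  req#10 t=8s: DENY
  req#11 t=8s: DENY
  req#12 t=9s: DENY
  req#13 t=9s: DENY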